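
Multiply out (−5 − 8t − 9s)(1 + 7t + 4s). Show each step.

−5 − 43t − 29s − 56t^2 − 95st − 36s^2

(−5 − 8t − 9s)(1 + 7t + 4s)
= −5 − 35t − 20s − 8t − 56t^2 − 32st − 9s − 63st − 36s^2    [distributive law]
= −5 − 43t − 29s − 56t^2 − 95st − 36s^2    [combine like terms]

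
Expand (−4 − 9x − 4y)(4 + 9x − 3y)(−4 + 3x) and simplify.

64 + 240x + 108x² + 16y + 24xy − 243x³ − 27x²y − 48y² + 36xy²

(−4 − 9x − 4y)(4 + 9x − 3y)(−4 + 3x)
= (−16 − 36x + 12y − 36x − 81x² + 27xy − 16y − 36xy + 12y²)(−4 + 3x)    [distributive law]
= (−16 − 72x − 4y − 81x² − 9xy + 12y²)(−4 + 3x)    [combine like terms]
= 64 − 48x + 288x − 216x² + 16y − 12xy + 324x² − 243x³ + 36xy − 27x²y − 48y² + 36xy²    [distributive law]
= 64 + 240x + 108x² + 16y + 24xy − 243x³ − 27x²y − 48y² + 36xy²    [combine like terms]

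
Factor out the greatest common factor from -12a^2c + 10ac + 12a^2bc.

2ac(-6a + 5 + 6ab)

-12a^2c + 10ac + 12a^2bc
= 2(-6a^2c + 5ac + 6a^2bc)    [factor out 2]
= 2ac(-6a + 5 + 6ab)    [factor out ac]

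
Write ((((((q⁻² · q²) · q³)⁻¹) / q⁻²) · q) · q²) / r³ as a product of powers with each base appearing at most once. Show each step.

q²r⁻³

((((((q⁻² · q²) · q³)⁻¹) / q⁻²) · q) · q²) / r³
= ((((((q⁻² · q²)⁻¹) · ((q³)⁻¹)) / q⁻²) · q) · q²) / r³    [power of a product]
= (((((((q⁻²)⁻¹) · ((q²)⁻¹)) · ((q³)⁻¹)) / q⁻²) · q) · q²) / r³    [power of a product]
= (((((q² · ((q²)⁻¹)) · ((q³)⁻¹)) / q⁻²) · q) · q²) / r³    [power of a power]
= (((((q² · q⁻²) · ((q³)⁻¹)) / q⁻²) · q) · q²) / r³    [power of a power]
= ((((q⁰ · ((q³)⁻¹)) / q⁻²) · q) · q²) / r³    [product of powers]
= ((((q⁰ · q⁻³) / q⁻²) · q) · q²) / r³    [power of a power]
= (((q⁻³ / q⁻²) · q) · q²) / r³    [product of powers]
= ((q⁻¹ · q) · q²) / r³    [quotient of powers]
= (q⁰ · q²) / r³    [product of powers]
= q² / r³    [product of powers]
= q²r⁻³    [quotient of powers]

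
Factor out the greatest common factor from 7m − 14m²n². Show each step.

7m(1 − 2mn²)

7m − 14m²n²
= 7(m − 2m²n²)    [factor out 7]
= 7m(1 − 2mn²)    [factor out m]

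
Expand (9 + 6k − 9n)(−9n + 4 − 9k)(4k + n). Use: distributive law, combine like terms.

(9 + 6k − 9n)(−9n + 4 − 9k)(4k + n)
= (−81n + 36 − 81k − 54kn + 24k − 54k² + 81n² − 36n + 81kn)(4k + n)    [distributive law]
= (−117n + 36 − 57k + 27kn − 54k² + 81n²)(4k + n)    [combine like terms]
= −468kn − 117n² + 144k + 36n − 228k² − 57kn + 108k²n + 27kn² − 216k³ − 54k²n + 324kn² + 81n³    [distributive law]
= −525kn − 117n² + 144k + 36n − 228k² + 54k²n + 351kn² − 216k³ + 81n³    [combine like terms]

−525kn − 117n² + 144k + 36n − 228k² + 54k²n + 351kn² − 216k³ + 81n³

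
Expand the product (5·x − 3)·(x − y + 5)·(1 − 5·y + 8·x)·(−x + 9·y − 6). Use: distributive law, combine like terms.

−421·x^3 + 2110·x^2·y − 988·x^2 + 425·x^3·y − 610·x^2·y^2 − 40·x^4 − 954·x·y^2 − 414·x·y + 225·x·y^3 + 603·x + 792·y^2 − 603·y − 135·y^3 + 90

(5·x − 3)·(x − y + 5)·(1 − 5·y + 8·x)·(−x + 9·y − 6)
= (5·x^2 − 5·x·y + 25·x − 3·x + 3·y − 15)·(1 − 5·y + 8·x)·(−x + 9·y − 6)    [distributive law]
= (5·x^2 − 5·x·y + 22·x + 3·y − 15)·(1 − 5·y + 8·x)·(−x + 9·y − 6)    [combine like terms]
= (5·x^2 − 25·x^2·y + 40·x^3 − 5·x·y + 25·x·y^2 − 40·x^2·y + 22·x − 110·x·y + 176·x^2 + 3·y − 15·y^2 + 24·x·y − 15 + 75·y − 120·x)·(−x + 9·y − 6)    [distributive law]
= (181·x^2 − 65·x^2·y + 40·x^3 − 91·x·y + 25·x·y^2 − 98·x + 78·y − 15·y^2 − 15)·(−x + 9·y − 6)    [combine like terms]
= −181·x^3 + 1629·x^2·y − 1086·x^2 + 65·x^3·y − 585·x^2·y^2 + 390·x^2·y − 40·x^4 + 360·x^3·y − 240·x^3 + 91·x^2·y − 819·x·y^2 + 546·x·y − 25·x^2·y^2 + 225·x·y^3 − 150·x·y^2 + 98·x^2 − 882·x·y + 588·x − 78·x·y + 702·y^2 − 468·y + 15·x·y^2 − 135·y^3 + 90·y^2 + 15·x − 135·y + 90    [distributive law]
= −421·x^3 + 2110·x^2·y − 988·x^2 + 425·x^3·y − 610·x^2·y^2 − 40·x^4 − 954·x·y^2 − 414·x·y + 225·x·y^3 + 603·x + 792·y^2 − 603·y − 135·y^3 + 90    [combine like terms]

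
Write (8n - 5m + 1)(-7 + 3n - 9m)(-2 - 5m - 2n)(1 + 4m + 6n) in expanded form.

(8n - 5m + 1)(-7 + 3n - 9m)(-2 - 5m - 2n)(1 + 4m + 6n)
= (-56n + 24n^2 - 72mn + 35m - 15mn + 45m^2 - 7 + 3n - 9m)(-2 - 5m - 2n)(1 + 4m + 6n)    [distributive law]
= (-53n + 24n^2 - 87mn + 26m + 45m^2 - 7)(-2 - 5m - 2n)(1 + 4m + 6n)    [combine like terms]
= (106n + 265mn + 106n^2 - 48n^2 - 120mn^2 - 48n^3 + 174mn + 435m^2n + 174mn^2 - 52m - 130m^2 - 52mn - 90m^2 - 225m^3 - 90m^2n + 14 + 35m + 14n)(1 + 4m + 6n)    [distributive law]
= (120n + 387mn + 58n^2 + 54mn^2 - 48n^3 + 345m^2n - 17m - 220m^2 - 225m^3 + 14)(1 + 4m + 6n)    [combine like terms]
= 120n + 480mn + 720n^2 + 387mn + 1548m^2n + 2322mn^2 + 58n^2 + 232mn^2 + 348n^3 + 54mn^2 + 216m^2n^2 + 324mn^3 - 48n^3 - 192mn^3 - 288n^4 + 345m^2n + 1380m^3n + 2070m^2n^2 - 17m - 68m^2 - 102mn - 220m^2 - 880m^3 - 1320m^2n - 225m^3 - 900m^4 - 1350m^3n + 14 + 56m + 84n    [distributive law]
= 204n + 765mn + 778n^2 + 573m^2n + 2608mn^2 + 300n^3 + 2286m^2n^2 + 132mn^3 - 288n^4 + 30m^3n + 39m - 288m^2 - 1105m^3 - 900m^4 + 14    [combine like terms]

204n + 765mn + 778n^2 + 573m^2n + 2608mn^2 + 300n^3 + 2286m^2n^2 + 132mn^3 - 288n^4 + 30m^3n + 39m - 288m^2 - 1105m^3 - 900m^4 + 14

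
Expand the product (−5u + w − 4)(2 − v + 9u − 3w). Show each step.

(−5u + w − 4)(2 − v + 9u − 3w)
= −10u + 5uv − 45u² + 15uw + 2w − vw + 9uw − 3w² − 8 + 4v − 36u + 12w    [distributive law]
= −46u + 5uv − 45u² + 24uw + 14w − vw − 3w² − 8 + 4v    [combine like terms]

−46u + 5uv − 45u² + 24uw + 14w − vw − 3w² − 8 + 4v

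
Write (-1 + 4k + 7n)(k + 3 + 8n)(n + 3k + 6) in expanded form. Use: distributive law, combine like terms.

(-1 + 4k + 7n)(k + 3 + 8n)(n + 3k + 6)
= (-k - 3 - 8n + 4k² + 12k + 32kn + 7kn + 21n + 56n²)(n + 3k + 6)    [distributive law]
= (11k - 3 + 13n + 4k² + 39kn + 56n²)(n + 3k + 6)    [combine like terms]
= 11kn + 33k² + 66k - 3n - 9k - 18 + 13n² + 39kn + 78n + 4k²n + 12k³ + 24k² + 39kn² + 117k²n + 234kn + 56n³ + 168kn² + 336n²    [distributive law]
= 284kn + 57k² + 57k + 75n - 18 + 349n² + 121k²n + 12k³ + 207kn² + 56n³    [combine like terms]

284kn + 57k² + 57k + 75n - 18 + 349n² + 121k²n + 12k³ + 207kn² + 56n³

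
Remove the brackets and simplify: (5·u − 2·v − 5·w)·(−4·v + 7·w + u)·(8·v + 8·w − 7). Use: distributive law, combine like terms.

(5·u − 2·v − 5·w)·(−4·v + 7·w + u)·(8·v + 8·w − 7)
= (−20·u·v + 35·u·w + 5·u^2 + 8·v^2 − 14·v·w − 2·u·v + 20·v·w − 35·w^2 − 5·u·w)·(8·v + 8·w − 7)    [distributive law]
= (−22·u·v + 30·u·w + 5·u^2 + 8·v^2 + 6·v·w − 35·w^2)·(8·v + 8·w − 7)    [combine like terms]
= −176·u·v^2 − 176·u·v·w + 154·u·v + 240·u·v·w + 240·u·w^2 − 210·u·w + 40·u^2·v + 40·u^2·w − 35·u^2 + 64·v^3 + 64·v^2·w − 56·v^2 + 48·v^2·w + 48·v·w^2 − 42·v·w − 280·v·w^2 − 280·w^3 + 245·w^2    [distributive law]
= −176·u·v^2 + 64·u·v·w + 154·u·v + 240·u·w^2 − 210·u·w + 40·u^2·v + 40·u^2·w − 35·u^2 + 64·v^3 + 112·v^2·w − 56·v^2 − 232·v·w^2 − 42·v·w − 280·w^3 + 245·w^2    [combine like terms]

−176·u·v^2 + 64·u·v·w + 154·u·v + 240·u·w^2 − 210·u·w + 40·u^2·v + 40·u^2·w − 35·u^2 + 64·v^3 + 112·v^2·w − 56·v^2 − 232·v·w^2 − 42·v·w − 280·w^3 + 245·w^2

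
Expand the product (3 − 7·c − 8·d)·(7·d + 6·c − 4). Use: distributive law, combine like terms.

(3 − 7·c − 8·d)·(7·d + 6·c − 4)
= 21·d + 18·c − 12 − 49·c·d − 42·c^2 + 28·c − 56·d^2 − 48·c·d + 32·d    [distributive law]
= 53·d + 46·c − 12 − 97·c·d − 42·c^2 − 56·d^2    [combine like terms]

53·d + 46·c − 12 − 97·c·d − 42·c^2 − 56·d^2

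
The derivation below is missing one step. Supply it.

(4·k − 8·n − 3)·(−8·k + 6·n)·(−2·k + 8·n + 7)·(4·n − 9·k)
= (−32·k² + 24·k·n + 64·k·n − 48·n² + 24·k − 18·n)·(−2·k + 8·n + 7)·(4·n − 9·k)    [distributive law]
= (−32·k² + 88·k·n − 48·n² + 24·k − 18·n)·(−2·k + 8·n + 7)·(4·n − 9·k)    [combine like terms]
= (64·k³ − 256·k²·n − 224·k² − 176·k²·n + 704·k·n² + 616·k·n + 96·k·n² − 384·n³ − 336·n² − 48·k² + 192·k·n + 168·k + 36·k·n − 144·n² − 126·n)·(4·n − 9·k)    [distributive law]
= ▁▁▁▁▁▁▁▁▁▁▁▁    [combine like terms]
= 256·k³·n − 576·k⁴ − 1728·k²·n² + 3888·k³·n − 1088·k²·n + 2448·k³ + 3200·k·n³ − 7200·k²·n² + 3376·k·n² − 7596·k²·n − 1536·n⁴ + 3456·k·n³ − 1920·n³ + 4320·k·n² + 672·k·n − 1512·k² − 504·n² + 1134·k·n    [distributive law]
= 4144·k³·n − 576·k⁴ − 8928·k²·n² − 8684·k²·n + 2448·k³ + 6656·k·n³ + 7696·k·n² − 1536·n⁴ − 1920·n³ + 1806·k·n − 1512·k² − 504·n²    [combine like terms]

By combine like terms:

(64·k³ − 432·k²·n − 272·k² + 800·k·n² + 844·k·n − 384·n³ − 480·n² + 168·k − 126·n)·(4·n − 9·k)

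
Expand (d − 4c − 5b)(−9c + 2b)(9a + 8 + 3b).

−81acd − 72cd − 27bcd + 18abd + 16bd + 6b^2d + 324ac^2 + 288c^2 + 108bc^2 + 333abc + 296bc + 111b^2c − 90ab^2 − 80b^2 − 30b^3

(d − 4c − 5b)(−9c + 2b)(9a + 8 + 3b)
= (−9cd + 2bd + 36c^2 − 8bc + 45bc − 10b^2)(9a + 8 + 3b)    [distributive law]
= (−9cd + 2bd + 36c^2 + 37bc − 10b^2)(9a + 8 + 3b)    [combine like terms]
= −81acd − 72cd − 27bcd + 18abd + 16bd + 6b^2d + 324ac^2 + 288c^2 + 108bc^2 + 333abc + 296bc + 111b^2c − 90ab^2 − 80b^2 − 30b^3    [distributive law]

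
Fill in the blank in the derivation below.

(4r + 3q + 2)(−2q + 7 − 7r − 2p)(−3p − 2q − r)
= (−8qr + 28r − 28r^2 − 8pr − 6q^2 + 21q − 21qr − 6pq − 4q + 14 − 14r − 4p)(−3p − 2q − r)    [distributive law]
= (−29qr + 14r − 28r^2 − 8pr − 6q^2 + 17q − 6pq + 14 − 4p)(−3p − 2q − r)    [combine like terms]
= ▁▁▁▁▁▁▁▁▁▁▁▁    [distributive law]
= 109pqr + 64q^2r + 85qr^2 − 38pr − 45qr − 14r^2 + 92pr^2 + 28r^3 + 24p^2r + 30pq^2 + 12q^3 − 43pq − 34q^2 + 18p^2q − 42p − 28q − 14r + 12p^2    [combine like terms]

After distributive law, the bracketed line is:

87pqr + 58q^2r + 29qr^2 − 42pr − 28qr − 14r^2 + 84pr^2 + 56qr^2 + 28r^3 + 24p^2r + 16pqr + 8pr^2 + 18pq^2 + 12q^3 + 6q^2r − 51pq − 34q^2 − 17qr + 18p^2q + 12pq^2 + 6pqr − 42p − 28q − 14r + 12p^2 + 8pq + 4pr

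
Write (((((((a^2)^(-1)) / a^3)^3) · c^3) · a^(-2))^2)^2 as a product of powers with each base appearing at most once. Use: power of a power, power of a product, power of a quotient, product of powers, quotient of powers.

a^(-68)c^12

(((((((a^2)^(-1)) / a^3)^3) · c^3) · a^(-2))^2)^2
= ((((((a^2)^(-1)) / a^3)^3) · c^3) · a^(-2))^4    [power of a power]
= ((((((a^2)^(-1)) / a^3)^3) · c^3)^4) · ((a^(-2))^4)    [power of a product]
= ((((((a^2)^(-1)) / a^3)^3)^4) · ((c^3)^4)) · ((a^(-2))^4)    [power of a product]
= (((((a^2)^(-1)) / a^3)^12) · ((c^3)^4)) · ((a^(-2))^4)    [power of a power]
= (((((a^2)^(-1))^12) / ((a^3)^12)) · ((c^3)^4)) · ((a^(-2))^4)    [power of a quotient]
= ((((a^2)^(-12)) / ((a^3)^12)) · ((c^3)^4)) · ((a^(-2))^4)    [power of a power]
= ((a^(-24) / ((a^3)^12)) · ((c^3)^4)) · ((a^(-2))^4)    [power of a power]
= ((a^(-24) / a^36) · ((c^3)^4)) · ((a^(-2))^4)    [power of a power]
= (a^(-60) · ((c^3)^4)) · ((a^(-2))^4)    [quotient of powers]
= (a^(-60) · c^12) · ((a^(-2))^4)    [power of a power]
= (a^(-60) · c^12) · a^(-8)    [power of a power]
= a^(-68)c^12    [product of powers]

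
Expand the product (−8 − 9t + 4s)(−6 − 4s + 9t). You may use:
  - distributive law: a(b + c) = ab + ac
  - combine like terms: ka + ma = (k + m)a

(−8 − 9t + 4s)(−6 − 4s + 9t)
= 48 + 32s − 72t + 54t + 36st − 81t^2 − 24s − 16s^2 + 36st    [distributive law]
= 48 + 8s − 18t + 72st − 81t^2 − 16s^2    [combine like terms]

48 + 8s − 18t + 72st − 81t^2 − 16s^2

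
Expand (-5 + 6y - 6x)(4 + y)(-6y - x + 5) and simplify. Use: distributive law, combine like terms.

(-5 + 6y - 6x)(4 + y)(-6y - x + 5)
= (-20 - 5y + 24y + 6y² - 24x - 6xy)(-6y - x + 5)    [distributive law]
= (-20 + 19y + 6y² - 24x - 6xy)(-6y - x + 5)    [combine like terms]
= 120y + 20x - 100 - 114y² - 19xy + 95y - 36y³ - 6xy² + 30y² + 144xy + 24x² - 120x + 36xy² + 6x²y - 30xy    [distributive law]
= 215y - 100x - 100 - 84y² + 95xy - 36y³ + 30xy² + 24x² + 6x²y    [combine like terms]

215y - 100x - 100 - 84y² + 95xy - 36y³ + 30xy² + 24x² + 6x²y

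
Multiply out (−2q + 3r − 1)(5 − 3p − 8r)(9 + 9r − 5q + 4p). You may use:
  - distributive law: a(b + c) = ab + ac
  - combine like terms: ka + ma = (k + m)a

−65q − 61qr + 50q^2 − pq + 163pqr − 30pq^2 + 24p^2q + 264qr^2 − 80q^2r + 162r − 9r^2 + 38pr − 177pr^2 − 36p^2r − 216r^3 − 45 + 7p + 12p^2

(−2q + 3r − 1)(5 − 3p − 8r)(9 + 9r − 5q + 4p)
= (−10q + 6pq + 16qr + 15r − 9pr − 24r^2 − 5 + 3p + 8r)(9 + 9r − 5q + 4p)    [distributive law]
= (−10q + 6pq + 16qr + 23r − 9pr − 24r^2 − 5 + 3p)(9 + 9r − 5q + 4p)    [combine like terms]
= −90q − 90qr + 50q^2 − 40pq + 54pq + 54pqr − 30pq^2 + 24p^2q + 144qr + 144qr^2 − 80q^2r + 64pqr + 207r + 207r^2 − 115qr + 92pr − 81pr − 81pr^2 + 45pqr − 36p^2r − 216r^2 − 216r^3 + 120qr^2 − 96pr^2 − 45 − 45r + 25q − 20p + 27p + 27pr − 15pq + 12p^2    [distributive law]
= −65q − 61qr + 50q^2 − pq + 163pqr − 30pq^2 + 24p^2q + 264qr^2 − 80q^2r + 162r − 9r^2 + 38pr − 177pr^2 − 36p^2r − 216r^3 − 45 + 7p + 12p^2    [combine like terms]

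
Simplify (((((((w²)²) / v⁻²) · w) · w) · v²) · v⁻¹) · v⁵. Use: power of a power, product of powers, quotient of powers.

(((((((w²)²) / v⁻²) · w) · w) · v²) · v⁻¹) · v⁵
= (((((w⁴ / v⁻²) · w) · w) · v²) · v⁻¹) · v⁵    [power of a power]
= v⁸w⁶    [quotient of powers; product of powers]

v⁸w⁶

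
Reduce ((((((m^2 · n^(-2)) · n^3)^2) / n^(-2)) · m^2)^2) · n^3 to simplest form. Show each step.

((((((m^2 · n^(-2)) · n^3)^2) / n^(-2)) · m^2)^2) · n^3
= ((((((m^2 · n^(-2)) · n^3)^2) / n^(-2))^2) · ((m^2)^2)) · n^3    [power of a product]
= ((((((m^2 · n^(-2)) · n^3)^2)^2) / ((n^(-2))^2)) · ((m^2)^2)) · n^3    [power of a quotient]
= (((((m^2 · n^(-2)) · n^3)^4) / ((n^(-2))^2)) · ((m^2)^2)) · n^3    [power of a power]
= (((((m^2 · n^(-2))^4) · ((n^3)^4)) / ((n^(-2))^2)) · ((m^2)^2)) · n^3    [power of a product]
= ((((((m^2)^4) · ((n^(-2))^4)) · ((n^3)^4)) / ((n^(-2))^2)) · ((m^2)^2)) · n^3    [power of a product]
= ((((m^8 · ((n^(-2))^4)) · ((n^3)^4)) / ((n^(-2))^2)) · ((m^2)^2)) · n^3    [power of a power]
= ((((m^8 · n^(-8)) · ((n^3)^4)) / ((n^(-2))^2)) · ((m^2)^2)) · n^3    [power of a power]
= ((((m^8 · n^(-8)) · n^12) / ((n^(-2))^2)) · ((m^2)^2)) · n^3    [power of a power]
= ((((m^8 · n^(-8)) · n^12) / n^(-4)) · ((m^2)^2)) · n^3    [power of a power]
= ((((m^8 · n^(-8)) · n^12) / n^(-4)) · m^4) · n^3    [power of a power]
= m^12·n^11    [quotient of powers; product of powers]

m^12·n^11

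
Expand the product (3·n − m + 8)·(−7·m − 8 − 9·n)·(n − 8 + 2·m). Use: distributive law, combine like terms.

−66·m·n^2 − 144·m·n − 17·m^2·n + 120·n^2 + 704·n − 27·n^3 − 152·m^2 + 14·m^3 + 256·m + 512

(3·n − m + 8)·(−7·m − 8 − 9·n)·(n − 8 + 2·m)
= (−21·m·n − 24·n − 27·n^2 + 7·m^2 + 8·m + 9·m·n − 56·m − 64 − 72·n)·(n − 8 + 2·m)    [distributive law]
= (−12·m·n − 96·n − 27·n^2 + 7·m^2 − 48·m − 64)·(n − 8 + 2·m)    [combine like terms]
= −12·m·n^2 + 96·m·n − 24·m^2·n − 96·n^2 + 768·n − 192·m·n − 27·n^3 + 216·n^2 − 54·m·n^2 + 7·m^2·n − 56·m^2 + 14·m^3 − 48·m·n + 384·m − 96·m^2 − 64·n + 512 − 128·m    [distributive law]
= −66·m·n^2 − 144·m·n − 17·m^2·n + 120·n^2 + 704·n − 27·n^3 − 152·m^2 + 14·m^3 + 256·m + 512    [combine like terms]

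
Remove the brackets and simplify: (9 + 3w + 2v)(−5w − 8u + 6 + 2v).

−27w − 72u + 54 + 30v − 15w² − 24uw − 4vw − 16uv + 4v²

(9 + 3w + 2v)(−5w − 8u + 6 + 2v)
= −45w − 72u + 54 + 18v − 15w² − 24uw + 18w + 6vw − 10vw − 16uv + 12v + 4v²    [distributive law]
= −27w − 72u + 54 + 30v − 15w² − 24uw − 4vw − 16uv + 4v²    [combine like terms]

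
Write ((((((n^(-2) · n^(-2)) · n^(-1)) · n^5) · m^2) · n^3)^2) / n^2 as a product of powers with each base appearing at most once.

m^4n^4

((((((n^(-2) · n^(-2)) · n^(-1)) · n^5) · m^2) · n^3)^2) / n^2
= ((((((n^(-2) · n^(-2)) · n^(-1)) · n^5) · m^2)^2) · ((n^3)^2)) / n^2    [power of a product]
= ((((((n^(-2) · n^(-2)) · n^(-1)) · n^5)^2) · ((m^2)^2)) · ((n^3)^2)) / n^2    [power of a product]
= ((((((n^(-2) · n^(-2)) · n^(-1))^2) · ((n^5)^2)) · ((m^2)^2)) · ((n^3)^2)) / n^2    [power of a product]
= ((((((n^(-2) · n^(-2))^2) · ((n^(-1))^2)) · ((n^5)^2)) · ((m^2)^2)) · ((n^3)^2)) / n^2    [power of a product]
= (((((((n^(-2))^2) · ((n^(-2))^2)) · ((n^(-1))^2)) · ((n^5)^2)) · ((m^2)^2)) · ((n^3)^2)) / n^2    [power of a product]
= (((((n^(-4) · ((n^(-2))^2)) · ((n^(-1))^2)) · ((n^5)^2)) · ((m^2)^2)) · ((n^3)^2)) / n^2    [power of a power]
= (((((n^(-4) · n^(-4)) · ((n^(-1))^2)) · ((n^5)^2)) · ((m^2)^2)) · ((n^3)^2)) / n^2    [power of a power]
= ((((n^(-8) · ((n^(-1))^2)) · ((n^5)^2)) · ((m^2)^2)) · ((n^3)^2)) / n^2    [product of powers]
= ((((n^(-8) · n^(-2)) · ((n^5)^2)) · ((m^2)^2)) · ((n^3)^2)) / n^2    [power of a power]
= (((n^(-10) · ((n^5)^2)) · ((m^2)^2)) · ((n^3)^2)) / n^2    [product of powers]
= (((n^(-10) · n^10) · ((m^2)^2)) · ((n^3)^2)) / n^2    [power of a power]
= ((n^0 · ((m^2)^2)) · ((n^3)^2)) / n^2    [product of powers]
= ((n^0 · m^4) · ((n^3)^2)) / n^2    [power of a power]
= ((n^0 · m^4) · n^6) / n^2    [power of a power]
= m^4n^4    [quotient of powers; product of powers]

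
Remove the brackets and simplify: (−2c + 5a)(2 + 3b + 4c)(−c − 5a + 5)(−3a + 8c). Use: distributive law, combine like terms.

(−2c + 5a)(2 + 3b + 4c)(−c − 5a + 5)(−3a + 8c)
= (−4c − 6bc − 8c^2 + 10a + 15ab + 20ac)(−c − 5a + 5)(−3a + 8c)    [distributive law]
= (4c^2 + 20ac − 20c + 6bc^2 + 30abc − 30bc + 8c^3 + 40ac^2 − 40c^2 − 10ac − 50a^2 + 50a − 15abc − 75a^2b + 75ab − 20ac^2 − 100a^2c + 100ac)(−3a + 8c)    [distributive law]
= (−36c^2 + 110ac − 20c + 6bc^2 + 15abc − 30bc + 8c^3 + 20ac^2 − 50a^2 + 50a − 75a^2b + 75ab − 100a^2c)(−3a + 8c)    [combine like terms]
= 108ac^2 − 288c^3 − 330a^2c + 880ac^2 + 60ac − 160c^2 − 18abc^2 + 48bc^3 − 45a^2bc + 120abc^2 + 90abc − 240bc^2 − 24ac^3 + 64c^4 − 60a^2c^2 + 160ac^3 + 150a^3 − 400a^2c − 150a^2 + 400ac + 225a^3b − 600a^2bc − 225a^2b + 600abc + 300a^3c − 800a^2c^2    [distributive law]
= 988ac^2 − 288c^3 − 730a^2c + 460ac − 160c^2 + 102abc^2 + 48bc^3 − 645a^2bc + 690abc − 240bc^2 + 136ac^3 + 64c^4 − 860a^2c^2 + 150a^3 − 150a^2 + 225a^3b − 225a^2b + 300a^3c    [combine like terms]

988ac^2 − 288c^3 − 730a^2c + 460ac − 160c^2 + 102abc^2 + 48bc^3 − 645a^2bc + 690abc − 240bc^2 + 136ac^3 + 64c^4 − 860a^2c^2 + 150a^3 − 150a^2 + 225a^3b − 225a^2b + 300a^3c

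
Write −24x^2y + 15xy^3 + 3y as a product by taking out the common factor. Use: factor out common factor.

3y(−8x^2 + 5xy^2 + 1)

−24x^2y + 15xy^3 + 3y
= 3(−8x^2y + 5xy^3 + y)    [factor out 3]
= 3y(−8x^2 + 5xy^2 + 1)    [factor out y]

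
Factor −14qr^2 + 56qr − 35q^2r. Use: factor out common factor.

7qr(−2r + 8 − 5q)

−14qr^2 + 56qr − 35q^2r
= 7(−2qr^2 + 8qr − 5q^2r)    [factor out 7]
= 7qr(−2r + 8 − 5q)    [factor out qr]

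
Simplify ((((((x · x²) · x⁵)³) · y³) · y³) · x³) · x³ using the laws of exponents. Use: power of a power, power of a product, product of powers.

((((((x · x²) · x⁵)³) · y³) · y³) · x³) · x³
= ((((((x · x²)³) · ((x⁵)³)) · y³) · y³) · x³) · x³    [power of a product]
= ((((((x³) · ((x²)³)) · ((x⁵)³)) · y³) · y³) · x³) · x³    [power of a product]
= (((((x³ · x⁶) · ((x⁵)³)) · y³) · y³) · x³) · x³    [power of a power]
= ((((x⁹ · ((x⁵)³)) · y³) · y³) · x³) · x³    [product of powers]
= ((((x⁹ · x¹⁵) · y³) · y³) · x³) · x³    [power of a power]
= (((x²⁴ · y³) · y³) · x³) · x³    [product of powers]
= x³⁰y⁶    [product of powers]

x³⁰y⁶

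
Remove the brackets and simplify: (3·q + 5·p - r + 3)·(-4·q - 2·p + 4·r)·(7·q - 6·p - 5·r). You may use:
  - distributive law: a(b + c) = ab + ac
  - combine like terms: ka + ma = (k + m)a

(3·q + 5·p - r + 3)·(-4·q - 2·p + 4·r)·(7·q - 6·p - 5·r)
= (-12·q^2 - 6·p·q + 12·q·r - 20·p·q - 10·p^2 + 20·p·r + 4·q·r + 2·p·r - 4·r^2 - 12·q - 6·p + 12·r)·(7·q - 6·p - 5·r)    [distributive law]
= (-12·q^2 - 26·p·q + 16·q·r - 10·p^2 + 22·p·r - 4·r^2 - 12·q - 6·p + 12·r)·(7·q - 6·p - 5·r)    [combine like terms]
= -84·q^3 + 72·p·q^2 + 60·q^2·r - 182·p·q^2 + 156·p^2·q + 130·p·q·r + 112·q^2·r - 96·p·q·r - 80·q·r^2 - 70·p^2·q + 60·p^3 + 50·p^2·r + 154·p·q·r - 132·p^2·r - 110·p·r^2 - 28·q·r^2 + 24·p·r^2 + 20·r^3 - 84·q^2 + 72·p·q + 60·q·r - 42·p·q + 36·p^2 + 30·p·r + 84·q·r - 72·p·r - 60·r^2    [distributive law]
= -84·q^3 - 110·p·q^2 + 172·q^2·r + 86·p^2·q + 188·p·q·r - 108·q·r^2 + 60·p^3 - 82·p^2·r - 86·p·r^2 + 20·r^3 - 84·q^2 + 30·p·q + 144·q·r + 36·p^2 - 42·p·r - 60·r^2    [combine like terms]

-84·q^3 - 110·p·q^2 + 172·q^2·r + 86·p^2·q + 188·p·q·r - 108·q·r^2 + 60·p^3 - 82·p^2·r - 86·p·r^2 + 20·r^3 - 84·q^2 + 30·p·q + 144·q·r + 36·p^2 - 42·p·r - 60·r^2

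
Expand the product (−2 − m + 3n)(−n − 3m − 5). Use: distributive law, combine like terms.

−13n + 11m + 10 − 8mn + 3m^2 − 3n^2

(−2 − m + 3n)(−n − 3m − 5)
= 2n + 6m + 10 + mn + 3m^2 + 5m − 3n^2 − 9mn − 15n    [distributive law]
= −13n + 11m + 10 − 8mn + 3m^2 − 3n^2    [combine like terms]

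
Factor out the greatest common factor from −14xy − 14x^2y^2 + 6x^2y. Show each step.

2xy(−7 − 7xy + 3x)

−14xy − 14x^2y^2 + 6x^2y
= 2(−7xy − 7x^2y^2 + 3x^2y)    [factor out 2]
= 2xy(−7 − 7xy + 3x)    [factor out xy]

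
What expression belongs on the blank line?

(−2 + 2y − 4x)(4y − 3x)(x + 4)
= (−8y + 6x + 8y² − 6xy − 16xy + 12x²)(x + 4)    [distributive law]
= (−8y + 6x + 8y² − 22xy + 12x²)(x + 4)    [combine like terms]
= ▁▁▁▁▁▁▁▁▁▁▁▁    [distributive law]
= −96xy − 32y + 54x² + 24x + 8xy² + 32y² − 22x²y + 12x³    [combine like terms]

Applying distributive law to the line above:

−8xy − 32y + 6x² + 24x + 8xy² + 32y² − 22x²y − 88xy + 12x³ + 48x²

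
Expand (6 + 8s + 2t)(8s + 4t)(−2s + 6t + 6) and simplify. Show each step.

288s^2 + 528st + 288s + 192t^2 + 144t − 128s^3 + 288s^2t + 272st^2 + 48t^3

(6 + 8s + 2t)(8s + 4t)(−2s + 6t + 6)
= (48s + 24t + 64s^2 + 32st + 16st + 8t^2)(−2s + 6t + 6)    [distributive law]
= (48s + 24t + 64s^2 + 48st + 8t^2)(−2s + 6t + 6)    [combine like terms]
= −96s^2 + 288st + 288s − 48st + 144t^2 + 144t − 128s^3 + 384s^2t + 384s^2 − 96s^2t + 288st^2 + 288st − 16st^2 + 48t^3 + 48t^2    [distributive law]
= 288s^2 + 528st + 288s + 192t^2 + 144t − 128s^3 + 288s^2t + 272st^2 + 48t^3    [combine like terms]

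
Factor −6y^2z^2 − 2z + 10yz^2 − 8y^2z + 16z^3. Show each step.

−6y^2z^2 − 2z + 10yz^2 − 8y^2z + 16z^3
= 2(−3y^2z^2 − z + 5yz^2 − 4y^2z + 8z^3)    [factor out 2]
= 2z(−3y^2z − 1 + 5yz − 4y^2 + 8z^2)    [factor out z]

2z(−3y^2z − 1 + 5yz − 4y^2 + 8z^2)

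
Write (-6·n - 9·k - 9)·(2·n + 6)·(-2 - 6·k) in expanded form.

(-6·n - 9·k - 9)·(2·n + 6)·(-2 - 6·k)
= (-12·n² - 36·n - 18·k·n - 54·k - 18·n - 54)·(-2 - 6·k)    [distributive law]
= (-12·n² - 54·n - 18·k·n - 54·k - 54)·(-2 - 6·k)    [combine like terms]
= 24·n² + 72·k·n² + 108·n + 324·k·n + 36·k·n + 108·k²·n + 108·k + 324·k² + 108 + 324·k    [distributive law]
= 24·n² + 72·k·n² + 108·n + 360·k·n + 108·k²·n + 432·k + 324·k² + 108    [combine like terms]

24·n² + 72·k·n² + 108·n + 360·k·n + 108·k²·n + 432·k + 324·k² + 108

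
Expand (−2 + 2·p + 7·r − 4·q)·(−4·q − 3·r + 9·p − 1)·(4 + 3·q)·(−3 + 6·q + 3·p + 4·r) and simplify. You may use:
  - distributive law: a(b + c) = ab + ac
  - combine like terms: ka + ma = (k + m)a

−114·q + 24·q^2 + 390·p·q + 393·q·r + 456·q^3 − 720·p·q^2 + 142·q^2·r + 44·r − 1016·p·r + 236·r^2 − 290·p·q·r − 583·q·r^2 + 264·p − 456·p^2 − 438·p^2·q − 24 − 648·p·q^3 − 72·p^2·q^2 + 354·p·q^2·r + 972·p^2·r + 660·p·r^2 + 729·p^2·q·r + 495·p·q·r^2 + 216·p^3 + 162·p^3·q − 96·q^3·r − 570·q^2·r^2 − 336·r^3 − 252·q·r^3 + 288·q^4

(−2 + 2·p + 7·r − 4·q)·(−4·q − 3·r + 9·p − 1)·(4 + 3·q)·(−3 + 6·q + 3·p + 4·r)
= (8·q + 6·r − 18·p + 2 − 8·p·q − 6·p·r + 18·p^2 − 2·p − 28·q·r − 21·r^2 + 63·p·r − 7·r + 16·q^2 + 12·q·r − 36·p·q + 4·q)·(4 + 3·q)·(−3 + 6·q + 3·p + 4·r)    [distributive law]
= (12·q − r − 20·p + 2 − 44·p·q + 57·p·r + 18·p^2 − 16·q·r − 21·r^2 + 16·q^2)·(4 + 3·q)·(−3 + 6·q + 3·p + 4·r)    [combine like terms]
= (48·q + 36·q^2 − 4·r − 3·q·r − 80·p − 60·p·q + 8 + 6·q − 176·p·q − 132·p·q^2 + 228·p·r + 171·p·q·r + 72·p^2 + 54·p^2·q − 64·q·r − 48·q^2·r − 84·r^2 − 63·q·r^2 + 64·q^2 + 48·q^3)·(−3 + 6·q + 3·p + 4·r)    [distributive law]
= (54·q + 100·q^2 − 4·r − 67·q·r − 80·p − 236·p·q + 8 − 132·p·q^2 + 228·p·r + 171·p·q·r + 72·p^2 + 54·p^2·q − 48·q^2·r − 84·r^2 − 63·q·r^2 + 48·q^3)·(−3 + 6·q + 3·p + 4·r)    [combine like terms]
= −162·q + 324·q^2 + 162·p·q + 216·q·r − 300·q^2 + 600·q^3 + 300·p·q^2 + 400·q^2·r + 12·r − 24·q·r − 12·p·r − 16·r^2 + 201·q·r − 402·q^2·r − 201·p·q·r − 268·q·r^2 + 240·p − 480·p·q − 240·p^2 − 320·p·r + 708·p·q − 1416·p·q^2 − 708·p^2·q − 944·p·q·r − 24 + 48·q + 24·p + 32·r + 396·p·q^2 − 792·p·q^3 − 396·p^2·q^2 − 528·p·q^2·r − 684·p·r + 1368·p·q·r + 684·p^2·r + 912·p·r^2 − 513·p·q·r + 1026·p·q^2·r + 513·p^2·q·r + 684·p·q·r^2 − 216·p^2 + 432·p^2·q + 216·p^3 + 288·p^2·r − 162·p^2·q + 324·p^2·q^2 + 162·p^3·q + 216·p^2·q·r + 144·q^2·r − 288·q^3·r − 144·p·q^2·r − 192·q^2·r^2 + 252·r^2 − 504·q·r^2 − 252·p·r^2 − 336·r^3 + 189·q·r^2 − 378·q^2·r^2 − 189·p·q·r^2 − 252·q·r^3 − 144·q^3 + 288·q^4 + 144·p·q^3 + 192·q^3·r    [distributive law]
= −114·q + 24·q^2 + 390·p·q + 393·q·r + 456·q^3 − 720·p·q^2 + 142·q^2·r + 44·r − 1016·p·r + 236·r^2 − 290·p·q·r − 583·q·r^2 + 264·p − 456·p^2 − 438·p^2·q − 24 − 648·p·q^3 − 72·p^2·q^2 + 354·p·q^2·r + 972·p^2·r + 660·p·r^2 + 729·p^2·q·r + 495·p·q·r^2 + 216·p^3 + 162·p^3·q − 96·q^3·r − 570·q^2·r^2 − 336·r^3 − 252·q·r^3 + 288·q^4    [combine like terms]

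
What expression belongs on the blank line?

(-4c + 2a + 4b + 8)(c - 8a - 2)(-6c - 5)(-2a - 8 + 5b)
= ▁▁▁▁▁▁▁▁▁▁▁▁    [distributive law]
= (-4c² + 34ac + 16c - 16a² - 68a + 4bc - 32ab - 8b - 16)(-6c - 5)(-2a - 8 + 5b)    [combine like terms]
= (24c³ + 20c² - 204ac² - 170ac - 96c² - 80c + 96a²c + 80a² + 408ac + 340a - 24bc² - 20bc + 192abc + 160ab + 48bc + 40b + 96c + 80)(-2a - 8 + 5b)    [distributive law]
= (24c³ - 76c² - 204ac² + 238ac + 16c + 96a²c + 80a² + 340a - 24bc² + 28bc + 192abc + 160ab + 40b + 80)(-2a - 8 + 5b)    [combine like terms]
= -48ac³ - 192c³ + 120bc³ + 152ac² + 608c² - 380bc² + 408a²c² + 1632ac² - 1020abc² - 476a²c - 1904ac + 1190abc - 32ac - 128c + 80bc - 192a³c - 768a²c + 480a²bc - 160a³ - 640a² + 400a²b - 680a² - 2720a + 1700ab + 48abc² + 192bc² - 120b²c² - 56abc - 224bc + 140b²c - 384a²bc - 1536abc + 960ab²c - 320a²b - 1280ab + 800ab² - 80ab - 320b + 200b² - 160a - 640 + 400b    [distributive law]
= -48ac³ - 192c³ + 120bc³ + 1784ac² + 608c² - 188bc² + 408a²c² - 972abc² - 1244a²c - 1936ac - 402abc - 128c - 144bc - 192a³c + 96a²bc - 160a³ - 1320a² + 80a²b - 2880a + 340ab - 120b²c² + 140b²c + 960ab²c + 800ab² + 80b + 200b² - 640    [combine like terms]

After distributive law, the bracketed line is:

(-4c² + 32ac + 8c + 2ac - 16a² - 4a + 4bc - 32ab - 8b + 8c - 64a - 16)(-6c - 5)(-2a - 8 + 5b)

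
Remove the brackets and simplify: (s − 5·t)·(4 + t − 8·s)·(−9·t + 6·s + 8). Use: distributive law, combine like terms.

172·s·t − 40·s² + 32·s − 399·s·t² + 318·s²·t − 48·s³ + 140·t² − 160·t + 45·t³

(s − 5·t)·(4 + t − 8·s)·(−9·t + 6·s + 8)
= (4·s + s·t − 8·s² − 20·t − 5·t² + 40·s·t)·(−9·t + 6·s + 8)    [distributive law]
= (4·s + 41·s·t − 8·s² − 20·t − 5·t²)·(−9·t + 6·s + 8)    [combine like terms]
= −36·s·t + 24·s² + 32·s − 369·s·t² + 246·s²·t + 328·s·t + 72·s²·t − 48·s³ − 64·s² + 180·t² − 120·s·t − 160·t + 45·t³ − 30·s·t² − 40·t²    [distributive law]
= 172·s·t − 40·s² + 32·s − 399·s·t² + 318·s²·t − 48·s³ + 140·t² − 160·t + 45·t³    [combine like terms]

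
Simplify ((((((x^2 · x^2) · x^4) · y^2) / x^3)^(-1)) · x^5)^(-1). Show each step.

((((((x^2 · x^2) · x^4) · y^2) / x^3)^(-1)) · x^5)^(-1)
= ((((((x^2 · x^2) · x^4) · y^2) / x^3)^(-1))^(-1)) · ((x^5)^(-1))    [power of a product]
= (((((x^2 · x^2) · x^4) · y^2) / x^3)^1) · ((x^5)^(-1))    [power of a power]
= (((((x^2 · x^2) · x^4) · y^2)^1) / ((x^3)^1)) · ((x^5)^(-1))    [power of a quotient]
= (((((x^2 · x^2) · x^4)^1) · ((y^2)^1)) / ((x^3)^1)) · ((x^5)^(-1))    [power of a product]
= (((((x^2 · x^2)^1) · ((x^4)^1)) · ((y^2)^1)) / ((x^3)^1)) · ((x^5)^(-1))    [power of a product]
= ((((((x^2)^1) · ((x^2)^1)) · ((x^4)^1)) · ((y^2)^1)) / ((x^3)^1)) · ((x^5)^(-1))    [power of a product]
= ((((x^2 · ((x^2)^1)) · ((x^4)^1)) · ((y^2)^1)) / ((x^3)^1)) · ((x^5)^(-1))    [power of a power]
= ((((x^2 · x^2) · ((x^4)^1)) · ((y^2)^1)) / ((x^3)^1)) · ((x^5)^(-1))    [power of a power]
= (((x^4 · ((x^4)^1)) · ((y^2)^1)) / ((x^3)^1)) · ((x^5)^(-1))    [product of powers]
= (((x^4 · x^4) · ((y^2)^1)) / ((x^3)^1)) · ((x^5)^(-1))    [power of a power]
= ((x^8 · ((y^2)^1)) / ((x^3)^1)) · ((x^5)^(-1))    [product of powers]
= ((x^8 · y^2) / ((x^3)^1)) · ((x^5)^(-1))    [power of a power]
= ((x^8 · y^2) / x^3) · ((x^5)^(-1))    [power of a power]
= ((x^8 · y^2) / x^3) · x^(-5)    [power of a power]
= y^2    [quotient of powers; product of powers]

y^2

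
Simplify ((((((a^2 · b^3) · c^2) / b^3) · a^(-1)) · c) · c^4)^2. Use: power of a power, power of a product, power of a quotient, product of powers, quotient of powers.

a^2·c^14

((((((a^2 · b^3) · c^2) / b^3) · a^(-1)) · c) · c^4)^2
= ((((((a^2 · b^3) · c^2) / b^3) · a^(-1)) · c)^2) · ((c^4)^2)    [power of a product]
= ((((((a^2 · b^3) · c^2) / b^3) · a^(-1))^2) · (c^2)) · ((c^4)^2)    [power of a product]
= ((((((a^2 · b^3) · c^2) / b^3)^2) · ((a^(-1))^2)) · (c^2)) · ((c^4)^2)    [power of a product]
= ((((((a^2 · b^3) · c^2)^2) / ((b^3)^2)) · ((a^(-1))^2)) · (c^2)) · ((c^4)^2)    [power of a quotient]
= ((((((a^2 · b^3)^2) · ((c^2)^2)) / ((b^3)^2)) · ((a^(-1))^2)) · (c^2)) · ((c^4)^2)    [power of a product]
= (((((((a^2)^2) · ((b^3)^2)) · ((c^2)^2)) / ((b^3)^2)) · ((a^(-1))^2)) · (c^2)) · ((c^4)^2)    [power of a product]
= (((((a^4 · ((b^3)^2)) · ((c^2)^2)) / ((b^3)^2)) · ((a^(-1))^2)) · (c^2)) · ((c^4)^2)    [power of a power]
= (((((a^4 · b^6) · ((c^2)^2)) / ((b^3)^2)) · ((a^(-1))^2)) · (c^2)) · ((c^4)^2)    [power of a power]
= (((((a^4 · b^6) · c^4) / ((b^3)^2)) · ((a^(-1))^2)) · (c^2)) · ((c^4)^2)    [power of a power]
= (((((a^4 · b^6) · c^4) / b^6) · ((a^(-1))^2)) · (c^2)) · ((c^4)^2)    [power of a power]
= (((((a^4 · b^6) · c^4) / b^6) · a^(-2)) · (c^2)) · ((c^4)^2)    [power of a power]
= (((((a^4 · b^6) · c^4) / b^6) · a^(-2)) · c^2) · c^8    [power of a power]
= a^2·c^14    [quotient of powers; product of powers]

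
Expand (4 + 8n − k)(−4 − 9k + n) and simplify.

(4 + 8n − k)(−4 − 9k + n)
= −16 − 36k + 4n − 32n − 72kn + 8n² + 4k + 9k² − kn    [distributive law]
= −16 − 32k − 28n − 73kn + 8n² + 9k²    [combine like terms]

−16 − 32k − 28n − 73kn + 8n² + 9k²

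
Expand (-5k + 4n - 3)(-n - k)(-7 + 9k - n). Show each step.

(-5k + 4n - 3)(-n - k)(-7 + 9k - n)
= (5kn + 5k^2 - 4n^2 - 4kn + 3n + 3k)(-7 + 9k - n)    [distributive law]
= (kn + 5k^2 - 4n^2 + 3n + 3k)(-7 + 9k - n)    [combine like terms]
= -7kn + 9k^2n - kn^2 - 35k^2 + 45k^3 - 5k^2n + 28n^2 - 36kn^2 + 4n^3 - 21n + 27kn - 3n^2 - 21k + 27k^2 - 3kn    [distributive law]
= 17kn + 4k^2n - 37kn^2 - 8k^2 + 45k^3 + 25n^2 + 4n^3 - 21n - 21k    [combine like terms]

17kn + 4k^2n - 37kn^2 - 8k^2 + 45k^3 + 25n^2 + 4n^3 - 21n - 21k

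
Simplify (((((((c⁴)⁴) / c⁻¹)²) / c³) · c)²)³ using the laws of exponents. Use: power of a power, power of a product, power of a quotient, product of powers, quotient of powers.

c¹⁹²

(((((((c⁴)⁴) / c⁻¹)²) / c³) · c)²)³
= ((((((c⁴)⁴) / c⁻¹)²) / c³) · c)⁶    [power of a power]
= ((((((c⁴)⁴) / c⁻¹)²) / c³)⁶) · (c⁶)    [power of a product]
= ((((((c⁴)⁴) / c⁻¹)²)⁶) / ((c³)⁶)) · (c⁶)    [power of a quotient]
= (((((c⁴)⁴) / c⁻¹)¹²) / ((c³)⁶)) · (c⁶)    [power of a power]
= (((((c⁴)⁴)¹²) / ((c⁻¹)¹²)) / ((c³)⁶)) · (c⁶)    [power of a quotient]
= ((((c⁴)⁴⁸) / ((c⁻¹)¹²)) / ((c³)⁶)) · (c⁶)    [power of a power]
= ((c¹⁹² / ((c⁻¹)¹²)) / ((c³)⁶)) · (c⁶)    [power of a power]
= ((c¹⁹² / c⁻¹²) / ((c³)⁶)) · (c⁶)    [power of a power]
= (c²⁰⁴ / ((c³)⁶)) · (c⁶)    [quotient of powers]
= (c²⁰⁴ / c¹⁸) · (c⁶)    [power of a power]
= c¹⁸⁶ · (c⁶)    [quotient of powers]
= c¹⁹²    [product of powers]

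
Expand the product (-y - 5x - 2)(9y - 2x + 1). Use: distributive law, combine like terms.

-9y² - 43xy - 19y + 10x² - x - 2

(-y - 5x - 2)(9y - 2x + 1)
= -9y² + 2xy - y - 45xy + 10x² - 5x - 18y + 4x - 2    [distributive law]
= -9y² - 43xy - 19y + 10x² - x - 2    [combine like terms]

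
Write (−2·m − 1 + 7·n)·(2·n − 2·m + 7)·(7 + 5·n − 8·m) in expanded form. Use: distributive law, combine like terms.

(−2·m − 1 + 7·n)·(2·n − 2·m + 7)·(7 + 5·n − 8·m)
= (−4·m·n + 4·m² − 14·m − 2·n + 2·m − 7 + 14·n² − 14·m·n + 49·n)·(7 + 5·n − 8·m)    [distributive law]
= (−18·m·n + 4·m² − 12·m + 47·n − 7 + 14·n²)·(7 + 5·n − 8·m)    [combine like terms]
= −126·m·n − 90·m·n² + 144·m²·n + 28·m² + 20·m²·n − 32·m³ − 84·m − 60·m·n + 96·m² + 329·n + 235·n² − 376·m·n − 49 − 35·n + 56·m + 98·n² + 70·n³ − 112·m·n²    [distributive law]
= −562·m·n − 202·m·n² + 164·m²·n + 124·m² − 32·m³ − 28·m + 294·n + 333·n² − 49 + 70·n³    [combine like terms]

−562·m·n − 202·m·n² + 164·m²·n + 124·m² − 32·m³ − 28·m + 294·n + 333·n² − 49 + 70·n³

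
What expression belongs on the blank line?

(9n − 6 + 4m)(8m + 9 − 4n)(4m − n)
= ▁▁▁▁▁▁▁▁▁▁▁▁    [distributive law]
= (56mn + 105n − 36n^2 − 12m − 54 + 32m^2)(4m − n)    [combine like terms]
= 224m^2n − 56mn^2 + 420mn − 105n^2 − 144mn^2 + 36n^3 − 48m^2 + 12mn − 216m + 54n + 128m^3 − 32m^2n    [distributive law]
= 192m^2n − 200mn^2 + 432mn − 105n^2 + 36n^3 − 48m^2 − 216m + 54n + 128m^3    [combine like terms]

After distributive law, the bracketed line is:

(72mn + 81n − 36n^2 − 48m − 54 + 24n + 32m^2 + 36m − 16mn)(4m − n)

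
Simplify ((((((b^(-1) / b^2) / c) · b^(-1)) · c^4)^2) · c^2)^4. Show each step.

b^(-32)c^32

((((((b^(-1) / b^2) / c) · b^(-1)) · c^4)^2) · c^2)^4
= ((((((b^(-1) / b^2) / c) · b^(-1)) · c^4)^2)^4) · ((c^2)^4)    [power of a product]
= (((((b^(-1) / b^2) / c) · b^(-1)) · c^4)^8) · ((c^2)^4)    [power of a power]
= (((((b^(-1) / b^2) / c) · b^(-1))^8) · ((c^4)^8)) · ((c^2)^4)    [power of a product]
= (((((b^(-1) / b^2) / c)^8) · ((b^(-1))^8)) · ((c^4)^8)) · ((c^2)^4)    [power of a product]
= (((((b^(-1) / b^2)^8) / (c^8)) · ((b^(-1))^8)) · ((c^4)^8)) · ((c^2)^4)    [power of a quotient]
= ((((((b^(-1))^8) / ((b^2)^8)) / (c^8)) · ((b^(-1))^8)) · ((c^4)^8)) · ((c^2)^4)    [power of a quotient]
= ((((b^(-8) / ((b^2)^8)) / (c^8)) · ((b^(-1))^8)) · ((c^4)^8)) · ((c^2)^4)    [power of a power]
= ((((b^(-8) / b^16) / (c^8)) · ((b^(-1))^8)) · ((c^4)^8)) · ((c^2)^4)    [power of a power]
= (((b^(-24) / (c^8)) · ((b^(-1))^8)) · ((c^4)^8)) · ((c^2)^4)    [quotient of powers]
= (((b^(-24) / c^8) · b^(-8)) · ((c^4)^8)) · ((c^2)^4)    [power of a power]
= (((b^(-24) / c^8) · b^(-8)) · c^32) · ((c^2)^4)    [power of a power]
= (((b^(-24) / c^8) · b^(-8)) · c^32) · c^8    [power of a power]
= b^(-32)c^32    [quotient of powers; product of powers]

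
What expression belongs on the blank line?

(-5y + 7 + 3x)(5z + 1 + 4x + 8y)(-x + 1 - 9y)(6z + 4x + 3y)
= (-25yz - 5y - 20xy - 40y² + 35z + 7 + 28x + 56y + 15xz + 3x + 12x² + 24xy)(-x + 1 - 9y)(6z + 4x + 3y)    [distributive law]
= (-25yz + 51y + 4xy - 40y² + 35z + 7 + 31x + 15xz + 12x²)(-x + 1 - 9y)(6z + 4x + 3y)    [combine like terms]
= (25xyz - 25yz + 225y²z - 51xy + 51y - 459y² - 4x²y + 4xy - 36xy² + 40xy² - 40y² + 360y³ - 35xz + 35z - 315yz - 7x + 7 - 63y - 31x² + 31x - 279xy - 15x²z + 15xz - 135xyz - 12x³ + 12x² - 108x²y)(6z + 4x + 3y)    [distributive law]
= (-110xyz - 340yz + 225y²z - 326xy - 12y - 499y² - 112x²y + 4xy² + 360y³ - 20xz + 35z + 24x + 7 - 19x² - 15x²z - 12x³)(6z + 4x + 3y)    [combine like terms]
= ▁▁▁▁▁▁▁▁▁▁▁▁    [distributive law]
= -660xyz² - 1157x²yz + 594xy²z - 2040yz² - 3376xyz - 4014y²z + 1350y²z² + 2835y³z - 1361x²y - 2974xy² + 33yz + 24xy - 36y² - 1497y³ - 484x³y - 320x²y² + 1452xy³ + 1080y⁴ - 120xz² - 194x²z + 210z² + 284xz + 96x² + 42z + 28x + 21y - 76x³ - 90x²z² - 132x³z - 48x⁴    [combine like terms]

By distributive law:

-660xyz² - 440x²yz - 330xy²z - 2040yz² - 1360xyz - 1020y²z + 1350y²z² + 900xy²z + 675y³z - 1956xyz - 1304x²y - 978xy² - 72yz - 48xy - 36y² - 2994y²z - 1996xy² - 1497y³ - 672x²yz - 448x³y - 336x²y² + 24xy²z + 16x²y² + 12xy³ + 2160y³z + 1440xy³ + 1080y⁴ - 120xz² - 80x²z - 60xyz + 210z² + 140xz + 105yz + 144xz + 96x² + 72xy + 42z + 28x + 21y - 114x²z - 76x³ - 57x²y - 90x²z² - 60x³z - 45x²yz - 72x³z - 48x⁴ - 36x³y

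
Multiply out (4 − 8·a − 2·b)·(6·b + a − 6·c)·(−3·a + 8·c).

−72·a·b + 192·b·c − 12·a² + 104·a·c − 192·c² + 150·a²·b − 436·a·b·c + 24·a³ − 208·a²·c + 384·a·c² + 36·a·b² − 96·b²·c + 96·b·c²

(4 − 8·a − 2·b)·(6·b + a − 6·c)·(−3·a + 8·c)
= (24·b + 4·a − 24·c − 48·a·b − 8·a² + 48·a·c − 12·b² − 2·a·b + 12·b·c)·(−3·a + 8·c)    [distributive law]
= (24·b + 4·a − 24·c − 50·a·b − 8·a² + 48·a·c − 12·b² + 12·b·c)·(−3·a + 8·c)    [combine like terms]
= −72·a·b + 192·b·c − 12·a² + 32·a·c + 72·a·c − 192·c² + 150·a²·b − 400·a·b·c + 24·a³ − 64·a²·c − 144·a²·c + 384·a·c² + 36·a·b² − 96·b²·c − 36·a·b·c + 96·b·c²    [distributive law]
= −72·a·b + 192·b·c − 12·a² + 104·a·c − 192·c² + 150·a²·b − 436·a·b·c + 24·a³ − 208·a²·c + 384·a·c² + 36·a·b² − 96·b²·c + 96·b·c²    [combine like terms]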